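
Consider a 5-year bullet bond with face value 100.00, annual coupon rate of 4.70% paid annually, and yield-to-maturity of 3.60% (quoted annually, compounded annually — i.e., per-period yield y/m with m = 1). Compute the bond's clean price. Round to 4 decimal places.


Coupon per period c = face * coupon_rate / m = 4.700000
Periods per year m = 1; per-period yield y/m = 0.036000
Number of cashflows N = 5
Cashflows (t years, CF_t, discount factor 1/(1+y/m)^(m*t), PV):
  t = 1.0000: CF_t = 4.700000, DF = 0.965251, PV = 4.536680
  t = 2.0000: CF_t = 4.700000, DF = 0.931709, PV = 4.379034
  t = 3.0000: CF_t = 4.700000, DF = 0.899333, PV = 4.226867
  t = 4.0000: CF_t = 4.700000, DF = 0.868082, PV = 4.079988
  t = 5.0000: CF_t = 104.700000, DF = 0.837917, PV = 87.729955
Price P = sum_t PV_t = 104.952523

Answer: Price = 104.9525


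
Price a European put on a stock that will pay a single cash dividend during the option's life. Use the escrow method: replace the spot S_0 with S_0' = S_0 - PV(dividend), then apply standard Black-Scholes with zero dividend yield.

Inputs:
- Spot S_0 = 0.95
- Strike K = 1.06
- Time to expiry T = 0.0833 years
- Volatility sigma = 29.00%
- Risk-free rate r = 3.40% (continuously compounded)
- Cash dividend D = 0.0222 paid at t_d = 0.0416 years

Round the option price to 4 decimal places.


Answer: Price = 0.1313

Derivation:
PV(D) = D * exp(-r * t_d) = 0.0222 * 0.99858660 = 0.02216862
S_0' = S_0 - PV(D) = 0.9500 - 0.02216862 = 0.92783138
d1 = (ln(S_0'/K) + (r + sigma^2/2)*T) / (sigma*sqrt(T)) = -1.51542007
d2 = d1 - sigma*sqrt(T) = -1.59911911
exp(-rT) = 0.99717181
N(-d1) = 0.93516697; N(-d2) = 0.94510293
P = K * exp(-rT) * N(-d2) - S_0' * N(-d1) = 1.0600 * 0.99717181 * 0.94510293 - 0.92783138 * 0.93516697 = 0.1313


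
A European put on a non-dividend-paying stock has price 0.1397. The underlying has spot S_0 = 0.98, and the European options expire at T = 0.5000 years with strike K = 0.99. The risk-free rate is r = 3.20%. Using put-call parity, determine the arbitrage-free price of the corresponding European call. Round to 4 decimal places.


Put-call parity: C - P = S_0 * exp(-qT) - K * exp(-rT).
S_0 * exp(-qT) = 0.9800 * 1.00000000 = 0.98000000
K * exp(-rT) = 0.9900 * 0.98412732 = 0.97428605
C = P + S*exp(-qT) - K*exp(-rT)
C = 0.1397 + 0.98000000 - 0.97428605 = 0.1454

Answer: Call price = 0.1454


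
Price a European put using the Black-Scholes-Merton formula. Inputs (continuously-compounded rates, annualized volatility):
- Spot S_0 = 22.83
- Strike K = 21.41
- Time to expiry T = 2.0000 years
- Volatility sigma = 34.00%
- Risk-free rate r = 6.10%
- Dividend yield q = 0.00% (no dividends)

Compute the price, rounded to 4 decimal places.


Answer: Price = 2.3169

Derivation:
d1 = (ln(S/K) + (r - q + 0.5*sigma^2) * T) / (sigma * sqrt(T)) = 0.62769735
d2 = d1 - sigma * sqrt(T) = 0.14686474
exp(-rT) = 0.88514837; exp(-qT) = 1.00000000
P = K * exp(-rT) * N(-d2) - S_0 * exp(-qT) * N(-d1)
N(-d1) = 0.26510111; N(-d2) = 0.44161939
P = 21.4100 * 0.88514837 * 0.44161939 - 22.8300 * 1.00000000 * 0.26510111 = 2.3169


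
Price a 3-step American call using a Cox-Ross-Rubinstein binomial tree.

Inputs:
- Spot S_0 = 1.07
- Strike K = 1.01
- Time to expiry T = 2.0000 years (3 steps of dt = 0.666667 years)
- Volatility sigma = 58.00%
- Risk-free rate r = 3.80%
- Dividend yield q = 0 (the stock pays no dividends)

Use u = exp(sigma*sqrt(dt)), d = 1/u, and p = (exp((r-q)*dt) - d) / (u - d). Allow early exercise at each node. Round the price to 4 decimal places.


Answer: Price = V(0,0) = 0.4134

Derivation:
dt = T/N = 0.666667
u = exp(sigma*sqrt(dt)) = 1.605713; d = 1/u = 0.622776
p = (exp((r-q)*dt) - d) / (u - d) = 0.409874
Discount per step: exp(-r*dt) = 0.974985
Stock lattice S(k, i) with i counting down-moves:
  k=0: S(0,0) = 1.0700
  k=1: S(1,0) = 1.7181; S(1,1) = 0.6664
  k=2: S(2,0) = 2.7588; S(2,1) = 1.0700; S(2,2) = 0.4150
  k=3: S(3,0) = 4.4298; S(3,1) = 1.7181; S(3,2) = 0.6664; S(3,3) = 0.2585
Terminal payoffs V(N, i) = max(S_T - K, 0):
  V(3,0) = 3.419837; V(3,1) = 0.708113; V(3,2) = 0.000000; V(3,3) = 0.000000
Backward induction: V(k, i) = exp(-r*dt) * [p * V(k+1, i) + (1-p) * V(k+1, i+1)]; then take max(V_cont, immediate exercise) for American.
  V(2,0) = exp(-r*dt) * [p*3.419837 + (1-p)*0.708113] = 1.774062; exercise = 1.748797; V(2,0) = max -> 1.774062
  V(2,1) = exp(-r*dt) * [p*0.708113 + (1-p)*0.000000] = 0.282977; exercise = 0.060000; V(2,1) = max -> 0.282977
  V(2,2) = exp(-r*dt) * [p*0.000000 + (1-p)*0.000000] = 0.000000; exercise = 0.000000; V(2,2) = max -> 0.000000
  V(1,0) = exp(-r*dt) * [p*1.774062 + (1-p)*0.282977] = 0.871768; exercise = 0.708113; V(1,0) = max -> 0.871768
  V(1,1) = exp(-r*dt) * [p*0.282977 + (1-p)*0.000000] = 0.113084; exercise = 0.000000; V(1,1) = max -> 0.113084
  V(0,0) = exp(-r*dt) * [p*0.871768 + (1-p)*0.113084] = 0.413441; exercise = 0.060000; V(0,0) = max -> 0.413441


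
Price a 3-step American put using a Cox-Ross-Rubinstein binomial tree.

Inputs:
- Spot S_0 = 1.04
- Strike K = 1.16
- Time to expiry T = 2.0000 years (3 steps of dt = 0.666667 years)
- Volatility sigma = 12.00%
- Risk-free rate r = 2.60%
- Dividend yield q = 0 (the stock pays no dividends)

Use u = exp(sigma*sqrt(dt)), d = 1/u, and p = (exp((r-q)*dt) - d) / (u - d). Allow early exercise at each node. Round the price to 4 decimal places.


dt = T/N = 0.666667
u = exp(sigma*sqrt(dt)) = 1.102940; d = 1/u = 0.906667
p = (exp((r-q)*dt) - d) / (u - d) = 0.564607
Discount per step: exp(-r*dt) = 0.982816
Stock lattice S(k, i) with i counting down-moves:
  k=0: S(0,0) = 1.0400
  k=1: S(1,0) = 1.1471; S(1,1) = 0.9429
  k=2: S(2,0) = 1.2651; S(2,1) = 1.0400; S(2,2) = 0.8549
  k=3: S(3,0) = 1.3954; S(3,1) = 1.1471; S(3,2) = 0.9429; S(3,3) = 0.7751
Terminal payoffs V(N, i) = max(K - S_T, 0):
  V(3,0) = 0.000000; V(3,1) = 0.012942; V(3,2) = 0.217066; V(3,3) = 0.384865
Backward induction: V(k, i) = exp(-r*dt) * [p * V(k+1, i) + (1-p) * V(k+1, i+1)]; then take max(V_cont, immediate exercise) for American.
  V(2,0) = exp(-r*dt) * [p*0.000000 + (1-p)*0.012942] = 0.005538; exercise = 0.000000; V(2,0) = max -> 0.005538
  V(2,1) = exp(-r*dt) * [p*0.012942 + (1-p)*0.217066] = 0.100067; exercise = 0.120000; V(2,1) = max -> 0.120000
  V(2,2) = exp(-r*dt) * [p*0.217066 + (1-p)*0.384865] = 0.285139; exercise = 0.305072; V(2,2) = max -> 0.305072
  V(1,0) = exp(-r*dt) * [p*0.005538 + (1-p)*0.120000] = 0.054422; exercise = 0.012942; V(1,0) = max -> 0.054422
  V(1,1) = exp(-r*dt) * [p*0.120000 + (1-p)*0.305072] = 0.197132; exercise = 0.217066; V(1,1) = max -> 0.217066
  V(0,0) = exp(-r*dt) * [p*0.054422 + (1-p)*0.217066] = 0.123084; exercise = 0.120000; V(0,0) = max -> 0.123084

Answer: Price = V(0,0) = 0.1231


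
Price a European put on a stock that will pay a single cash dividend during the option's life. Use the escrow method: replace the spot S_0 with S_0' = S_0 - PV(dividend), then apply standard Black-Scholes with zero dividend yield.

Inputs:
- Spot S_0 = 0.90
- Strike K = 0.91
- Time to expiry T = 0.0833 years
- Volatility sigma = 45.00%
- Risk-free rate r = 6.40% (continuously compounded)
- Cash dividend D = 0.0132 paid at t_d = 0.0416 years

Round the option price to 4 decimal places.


Answer: Price = 0.0561

Derivation:
PV(D) = D * exp(-r * t_d) = 0.0132 * 0.99734114 = 0.01316490
S_0' = S_0 - PV(D) = 0.9000 - 0.01316490 = 0.88683510
d1 = (ln(S_0'/K) + (r + sigma^2/2)*T) / (sigma*sqrt(T)) = -0.09255021
d2 = d1 - sigma*sqrt(T) = -0.22242804
exp(-rT) = 0.99468299
N(-d1) = 0.53686955; N(-d2) = 0.58800966
P = K * exp(-rT) * N(-d2) - S_0' * N(-d1) = 0.9100 * 0.99468299 * 0.58800966 - 0.88683510 * 0.53686955 = 0.0561


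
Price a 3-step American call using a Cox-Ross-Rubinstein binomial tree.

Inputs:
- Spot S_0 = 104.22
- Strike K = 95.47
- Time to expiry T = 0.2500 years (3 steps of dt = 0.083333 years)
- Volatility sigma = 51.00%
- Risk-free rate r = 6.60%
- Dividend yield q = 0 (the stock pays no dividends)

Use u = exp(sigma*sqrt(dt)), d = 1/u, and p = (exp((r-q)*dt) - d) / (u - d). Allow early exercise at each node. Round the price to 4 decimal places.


dt = T/N = 0.083333
u = exp(sigma*sqrt(dt)) = 1.158614; d = 1/u = 0.863100
p = (exp((r-q)*dt) - d) / (u - d) = 0.481923
Discount per step: exp(-r*dt) = 0.994515
Stock lattice S(k, i) with i counting down-moves:
  k=0: S(0,0) = 104.2200
  k=1: S(1,0) = 120.7507; S(1,1) = 89.9523
  k=2: S(2,0) = 139.9035; S(2,1) = 104.2200; S(2,2) = 77.6379
  k=3: S(3,0) = 162.0941; S(3,1) = 120.7507; S(3,2) = 89.9523; S(3,3) = 67.0093
Terminal payoffs V(N, i) = max(S_T - K, 0):
  V(3,0) = 66.624096; V(3,1) = 25.280734; V(3,2) = 0.000000; V(3,3) = 0.000000
Backward induction: V(k, i) = exp(-r*dt) * [p * V(k+1, i) + (1-p) * V(k+1, i+1)]; then take max(V_cont, immediate exercise) for American.
  V(2,0) = exp(-r*dt) * [p*66.624096 + (1-p)*25.280734] = 44.957114; exercise = 44.433470; V(2,0) = max -> 44.957114
  V(2,1) = exp(-r*dt) * [p*25.280734 + (1-p)*0.000000] = 12.116548; exercise = 8.750000; V(2,1) = max -> 12.116548
  V(2,2) = exp(-r*dt) * [p*0.000000 + (1-p)*0.000000] = 0.000000; exercise = 0.000000; V(2,2) = max -> 0.000000
  V(1,0) = exp(-r*dt) * [p*44.957114 + (1-p)*12.116548] = 27.789913; exercise = 25.280734; V(1,0) = max -> 27.789913
  V(1,1) = exp(-r*dt) * [p*12.116548 + (1-p)*0.000000] = 5.807218; exercise = 0.000000; V(1,1) = max -> 5.807218
  V(0,0) = exp(-r*dt) * [p*27.789913 + (1-p)*5.807218] = 16.311230; exercise = 8.750000; V(0,0) = max -> 16.311230

Answer: Price = V(0,0) = 16.3112


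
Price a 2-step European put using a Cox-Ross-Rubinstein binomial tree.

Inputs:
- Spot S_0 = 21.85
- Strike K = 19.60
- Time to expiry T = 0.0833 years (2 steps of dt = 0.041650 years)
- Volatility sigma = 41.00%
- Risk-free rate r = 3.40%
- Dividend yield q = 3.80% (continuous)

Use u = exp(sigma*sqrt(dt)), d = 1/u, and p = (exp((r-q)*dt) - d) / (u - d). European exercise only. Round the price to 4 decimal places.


Answer: Price = V(0,0) = 0.3034

Derivation:
dt = T/N = 0.041650
u = exp(sigma*sqrt(dt)) = 1.087275; d = 1/u = 0.919731
p = (exp((r-q)*dt) - d) / (u - d) = 0.478099
Discount per step: exp(-r*dt) = 0.998585
Stock lattice S(k, i) with i counting down-moves:
  k=0: S(0,0) = 21.8500
  k=1: S(1,0) = 23.7569; S(1,1) = 20.0961
  k=2: S(2,0) = 25.8303; S(2,1) = 21.8500; S(2,2) = 18.4830
Terminal payoffs V(N, i) = max(K - S_T, 0):
  V(2,0) = 0.000000; V(2,1) = 0.000000; V(2,2) = 1.116978
Backward induction: V(k, i) = exp(-r*dt) * [p * V(k+1, i) + (1-p) * V(k+1, i+1)].
  V(1,0) = exp(-r*dt) * [p*0.000000 + (1-p)*0.000000] = 0.000000
  V(1,1) = exp(-r*dt) * [p*0.000000 + (1-p)*1.116978] = 0.582126
  V(0,0) = exp(-r*dt) * [p*0.000000 + (1-p)*0.582126] = 0.303382


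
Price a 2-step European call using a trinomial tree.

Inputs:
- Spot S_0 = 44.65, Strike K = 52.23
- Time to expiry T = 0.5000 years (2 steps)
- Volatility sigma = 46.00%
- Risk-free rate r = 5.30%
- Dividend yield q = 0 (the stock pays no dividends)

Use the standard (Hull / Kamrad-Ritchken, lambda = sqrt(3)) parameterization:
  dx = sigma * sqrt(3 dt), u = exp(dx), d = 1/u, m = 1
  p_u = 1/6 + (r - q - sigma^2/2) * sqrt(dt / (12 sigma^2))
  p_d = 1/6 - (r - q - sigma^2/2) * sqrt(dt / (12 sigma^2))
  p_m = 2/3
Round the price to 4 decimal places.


dt = T/N = 0.250000; dx = sigma*sqrt(3*dt) = 0.398372
u = exp(dx) = 1.489398; d = 1/u = 0.671412
p_u = 0.150099, p_m = 0.666667, p_d = 0.183234
Discount per step: exp(-r*dt) = 0.986837
Stock lattice S(k, j) with j the centered position index:
  k=0: S(0,+0) = 44.6500
  k=1: S(1,-1) = 29.9786; S(1,+0) = 44.6500; S(1,+1) = 66.5016
  k=2: S(2,-2) = 20.1280; S(2,-1) = 29.9786; S(2,+0) = 44.6500; S(2,+1) = 66.5016; S(2,+2) = 99.0473
Terminal payoffs V(N, j) = max(S_T - K, 0):
  V(2,-2) = 0.000000; V(2,-1) = 0.000000; V(2,+0) = 0.000000; V(2,+1) = 14.271599; V(2,+2) = 46.817316
Backward induction: V(k, j) = exp(-r*dt) * [p_u * V(k+1, j+1) + p_m * V(k+1, j) + p_d * V(k+1, j-1)]
  V(1,-1) = exp(-r*dt) * [p_u*0.000000 + p_m*0.000000 + p_d*0.000000] = 0.000000
  V(1,+0) = exp(-r*dt) * [p_u*14.271599 + p_m*0.000000 + p_d*0.000000] = 2.113960
  V(1,+1) = exp(-r*dt) * [p_u*46.817316 + p_m*14.271599 + p_d*0.000000] = 16.323911
  V(0,+0) = exp(-r*dt) * [p_u*16.323911 + p_m*2.113960 + p_d*0.000000] = 3.808712

Answer: Price = V(0,0) = 3.8087


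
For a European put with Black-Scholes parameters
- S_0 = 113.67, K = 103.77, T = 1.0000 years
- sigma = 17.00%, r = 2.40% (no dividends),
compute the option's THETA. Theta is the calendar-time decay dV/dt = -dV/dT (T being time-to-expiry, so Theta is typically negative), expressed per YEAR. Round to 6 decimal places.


d1 = 0.7621917769; d2 = 0.5921917769
phi(d1) = 0.2983742567; exp(-qT) = 1.0000000000; exp(-rT) = 0.9762857098
Theta = -S*exp(-qT)*phi(d1)*sigma/(2*sqrt(T)) + r*K*exp(-rT)*N(-d2) - q*S*exp(-qT)*N(-d1)
N(-d1) = 0.2229727766; N(-d2) = 0.2768610876; sqrt(T) = 1.0000000000
Term 1 = -113.6700 * 1.0000000000 * 0.2983742567 * 0.1700 / (2 * 1.0000000000) = -2.8828771495
Term 2 = 0.0240 * 103.7700 * 0.9762857098 * 0.2768610876 = 0.6731655952
Term 3 = 0 (no dividend yield, q = 0)
Theta = -2.8828771495 + (0.6731655952) + (0.0000000000) = -2.209712

Answer: Theta = -2.209712


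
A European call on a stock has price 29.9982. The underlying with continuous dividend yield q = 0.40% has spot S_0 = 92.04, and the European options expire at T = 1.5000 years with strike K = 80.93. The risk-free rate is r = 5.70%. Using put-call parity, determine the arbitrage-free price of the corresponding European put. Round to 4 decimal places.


Put-call parity: C - P = S_0 * exp(-qT) - K * exp(-rT).
S_0 * exp(-qT) = 92.0400 * 0.99401796 = 91.48941341
K * exp(-rT) = 80.9300 * 0.91805314 = 74.29804087
P = C - S*exp(-qT) + K*exp(-rT)
P = 29.9982 - 91.48941341 + 74.29804087 = 12.8068

Answer: Put price = 12.8068


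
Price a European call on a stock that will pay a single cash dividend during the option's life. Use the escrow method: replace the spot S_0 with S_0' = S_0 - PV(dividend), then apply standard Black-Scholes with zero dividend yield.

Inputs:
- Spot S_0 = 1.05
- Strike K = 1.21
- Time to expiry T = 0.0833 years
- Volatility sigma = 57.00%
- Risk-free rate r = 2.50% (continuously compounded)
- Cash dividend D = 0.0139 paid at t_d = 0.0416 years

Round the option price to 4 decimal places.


Answer: Price = 0.0174

Derivation:
PV(D) = D * exp(-r * t_d) = 0.0139 * 0.99896054 = 0.01388555
S_0' = S_0 - PV(D) = 1.0500 - 0.01388555 = 1.03611445
d1 = (ln(S_0'/K) + (r + sigma^2/2)*T) / (sigma*sqrt(T)) = -0.84813411
d2 = d1 - sigma*sqrt(T) = -1.01264602
exp(-rT) = 0.99791967
N(d1) = 0.19818164; N(d2) = 0.15561464
C = S_0' * N(d1) - K * exp(-rT) * N(d2) = 1.03611445 * 0.19818164 - 1.2100 * 0.99791967 * 0.15561464 = 0.0174


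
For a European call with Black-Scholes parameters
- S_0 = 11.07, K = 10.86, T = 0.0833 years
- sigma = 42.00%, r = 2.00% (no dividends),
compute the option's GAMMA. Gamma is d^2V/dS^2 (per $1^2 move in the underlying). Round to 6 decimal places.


d1 = 0.2323515394; d2 = 0.1111322340
phi(d1) = 0.3883174312; exp(-qT) = 1.0000000000; exp(-rT) = 0.9983353870
Gamma = exp(-qT) * phi(d1) / (S * sigma * sqrt(T)) = 1.0000000000 * 0.3883174312 / (11.0700 * 0.4200 * 0.2886173938) = 0.289379

Answer: Gamma = 0.289379


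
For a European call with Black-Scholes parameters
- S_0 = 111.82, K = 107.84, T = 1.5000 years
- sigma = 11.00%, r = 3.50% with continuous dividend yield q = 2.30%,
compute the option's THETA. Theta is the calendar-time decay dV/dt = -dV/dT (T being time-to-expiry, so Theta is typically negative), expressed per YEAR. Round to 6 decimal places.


Answer: Theta = -2.302276

Derivation:
d1 = 0.4699812843; d2 = 0.3352593484
phi(d1) = 0.3572284675; exp(-qT) = 0.9660883397; exp(-rT) = 0.9488543211
Theta = -S*exp(-qT)*phi(d1)*sigma/(2*sqrt(T)) - r*K*exp(-rT)*N(d2) + q*S*exp(-qT)*N(d1)
N(d1) = 0.6808158055; N(d2) = 0.6312852719; sqrt(T) = 1.2247448714
Term 1 = -111.8200 * 0.9660883397 * 0.3572284675 * 0.1100 / (2 * 1.2247448714) = -1.7330035356
Term 2 = -0.0350 * 107.8400 * 0.9488543211 * 0.6312852719 = -2.2608571381
Term 3 = 0.0230 * 111.8200 * 0.9660883397 * 0.6808158055 = 1.6915848772
Theta = -1.7330035356 + (-2.2608571381) + (1.6915848772) = -2.302276


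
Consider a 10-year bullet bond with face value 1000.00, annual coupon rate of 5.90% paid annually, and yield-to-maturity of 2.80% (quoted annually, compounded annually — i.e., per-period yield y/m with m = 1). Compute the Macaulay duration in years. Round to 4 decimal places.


Coupon per period c = face * coupon_rate / m = 59.000000
Periods per year m = 1; per-period yield y/m = 0.028000
Number of cashflows N = 10
Cashflows (t years, CF_t, discount factor 1/(1+y/m)^(m*t), PV):
  t = 1.0000: CF_t = 59.000000, DF = 0.972763, PV = 57.392996
  t = 2.0000: CF_t = 59.000000, DF = 0.946267, PV = 55.829763
  t = 3.0000: CF_t = 59.000000, DF = 0.920493, PV = 54.309108
  t = 4.0000: CF_t = 59.000000, DF = 0.895422, PV = 52.829871
  t = 5.0000: CF_t = 59.000000, DF = 0.871033, PV = 51.390925
  t = 6.0000: CF_t = 59.000000, DF = 0.847308, PV = 49.991173
  t = 7.0000: CF_t = 59.000000, DF = 0.824230, PV = 48.629545
  t = 8.0000: CF_t = 59.000000, DF = 0.801780, PV = 47.305005
  t = 9.0000: CF_t = 59.000000, DF = 0.779941, PV = 46.016542
  t = 10.0000: CF_t = 1059.000000, DF = 0.758698, PV = 803.461023
Price P = sum_t PV_t = 1267.155952
Macaulay numerator sum_t t * PV_t:
  t * PV_t at t = 1.0000: 57.392996
  t * PV_t at t = 2.0000: 111.659526
  t * PV_t at t = 3.0000: 162.927323
  t * PV_t at t = 4.0000: 211.319485
  t * PV_t at t = 5.0000: 256.954627
  t * PV_t at t = 6.0000: 299.947036
  t * PV_t at t = 7.0000: 340.406817
  t * PV_t at t = 8.0000: 378.440041
  t * PV_t at t = 9.0000: 414.148878
  t * PV_t at t = 10.0000: 8034.610232
Macaulay duration D = (sum_t t * PV_t) / P = 10267.806962 / 1267.155952 = 8.103033

Answer: Macaulay duration = 8.1030 years


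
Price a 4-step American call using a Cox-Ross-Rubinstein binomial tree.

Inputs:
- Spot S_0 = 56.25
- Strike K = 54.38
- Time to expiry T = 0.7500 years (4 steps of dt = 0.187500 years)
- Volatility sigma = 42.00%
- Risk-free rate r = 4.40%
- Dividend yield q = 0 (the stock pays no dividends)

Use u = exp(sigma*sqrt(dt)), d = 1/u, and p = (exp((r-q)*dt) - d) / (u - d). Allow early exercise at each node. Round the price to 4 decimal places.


Answer: Price = V(0,0) = 9.6311

Derivation:
dt = T/N = 0.187500
u = exp(sigma*sqrt(dt)) = 1.199453; d = 1/u = 0.833714
p = (exp((r-q)*dt) - d) / (u - d) = 0.477309
Discount per step: exp(-r*dt) = 0.991784
Stock lattice S(k, i) with i counting down-moves:
  k=0: S(0,0) = 56.2500
  k=1: S(1,0) = 67.4692; S(1,1) = 46.8964
  k=2: S(2,0) = 80.9261; S(2,1) = 56.2500; S(2,2) = 39.0982
  k=3: S(3,0) = 97.0671; S(3,1) = 67.4692; S(3,2) = 46.8964; S(3,3) = 32.5967
  k=4: S(4,0) = 116.4273; S(4,1) = 80.9261; S(4,2) = 56.2500; S(4,3) = 39.0982; S(4,4) = 27.1763
Terminal payoffs V(N, i) = max(S_T - K, 0):
  V(4,0) = 62.047339; V(4,1) = 26.546126; V(4,2) = 1.870000; V(4,3) = 0.000000; V(4,4) = 0.000000
Backward induction: V(k, i) = exp(-r*dt) * [p * V(k+1, i) + (1-p) * V(k+1, i+1)]; then take max(V_cont, immediate exercise) for American.
  V(3,0) = exp(-r*dt) * [p*62.047339 + (1-p)*26.546126] = 43.133846; exercise = 42.687057; V(3,0) = max -> 43.133846
  V(3,1) = exp(-r*dt) * [p*26.546126 + (1-p)*1.870000] = 13.536001; exercise = 13.089212; V(3,1) = max -> 13.536001
  V(3,2) = exp(-r*dt) * [p*1.870000 + (1-p)*0.000000] = 0.885234; exercise = 0.000000; V(3,2) = max -> 0.885234
  V(3,3) = exp(-r*dt) * [p*0.000000 + (1-p)*0.000000] = 0.000000; exercise = 0.000000; V(3,3) = max -> 0.000000
  V(2,0) = exp(-r*dt) * [p*43.133846 + (1-p)*13.536001] = 27.436034; exercise = 26.546126; V(2,0) = max -> 27.436034
  V(2,1) = exp(-r*dt) * [p*13.536001 + (1-p)*0.885234] = 6.866674; exercise = 1.870000; V(2,1) = max -> 6.866674
  V(2,2) = exp(-r*dt) * [p*0.885234 + (1-p)*0.000000] = 0.419059; exercise = 0.000000; V(2,2) = max -> 0.419059
  V(1,0) = exp(-r*dt) * [p*27.436034 + (1-p)*6.866674] = 16.547532; exercise = 13.089212; V(1,0) = max -> 16.547532
  V(1,1) = exp(-r*dt) * [p*6.866674 + (1-p)*0.419059] = 3.467835; exercise = 0.000000; V(1,1) = max -> 3.467835
  V(0,0) = exp(-r*dt) * [p*16.547532 + (1-p)*3.467835] = 9.631106; exercise = 1.870000; V(0,0) = max -> 9.631106


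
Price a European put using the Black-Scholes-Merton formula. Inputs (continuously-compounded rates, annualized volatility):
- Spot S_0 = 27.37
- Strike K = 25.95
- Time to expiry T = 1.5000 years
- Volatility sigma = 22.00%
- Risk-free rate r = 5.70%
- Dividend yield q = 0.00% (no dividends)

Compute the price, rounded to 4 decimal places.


d1 = (ln(S/K) + (r - q + 0.5*sigma^2) * T) / (sigma * sqrt(T)) = 0.64976766
d2 = d1 - sigma * sqrt(T) = 0.38032379
exp(-rT) = 0.91805314; exp(-qT) = 1.00000000
P = K * exp(-rT) * N(-d2) - S_0 * exp(-qT) * N(-d1)
N(-d1) = 0.25792116; N(-d2) = 0.35185254
P = 25.9500 * 0.91805314 * 0.35185254 - 27.3700 * 1.00000000 * 0.25792116 = 1.3230

Answer: Price = 1.3230


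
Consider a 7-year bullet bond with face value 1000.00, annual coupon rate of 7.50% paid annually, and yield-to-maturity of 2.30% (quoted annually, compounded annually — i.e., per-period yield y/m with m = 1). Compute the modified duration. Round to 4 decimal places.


Answer: Modified duration = 5.7547

Derivation:
Coupon per period c = face * coupon_rate / m = 75.000000
Periods per year m = 1; per-period yield y/m = 0.023000
Number of cashflows N = 7
Cashflows (t years, CF_t, discount factor 1/(1+y/m)^(m*t), PV):
  t = 1.0000: CF_t = 75.000000, DF = 0.977517, PV = 73.313783
  t = 2.0000: CF_t = 75.000000, DF = 0.955540, PV = 71.665477
  t = 3.0000: CF_t = 75.000000, DF = 0.934056, PV = 70.054230
  t = 4.0000: CF_t = 75.000000, DF = 0.913056, PV = 68.479208
  t = 5.0000: CF_t = 75.000000, DF = 0.892528, PV = 66.939597
  t = 6.0000: CF_t = 75.000000, DF = 0.872461, PV = 65.434601
  t = 7.0000: CF_t = 1075.000000, DF = 0.852846, PV = 916.809338
Price P = sum_t PV_t = 1332.696235
First compute Macaulay numerator sum_t t * PV_t:
  t * PV_t at t = 1.0000: 73.313783
  t * PV_t at t = 2.0000: 143.330954
  t * PV_t at t = 3.0000: 210.162689
  t * PV_t at t = 4.0000: 273.916832
  t * PV_t at t = 5.0000: 334.697986
  t * PV_t at t = 6.0000: 392.607608
  t * PV_t at t = 7.0000: 6417.665369
Macaulay duration D = 7845.695221 / 1332.696235 = 5.887084
Modified duration = D / (1 + y/m) = 5.887084 / (1 + 0.023000) = 5.754726


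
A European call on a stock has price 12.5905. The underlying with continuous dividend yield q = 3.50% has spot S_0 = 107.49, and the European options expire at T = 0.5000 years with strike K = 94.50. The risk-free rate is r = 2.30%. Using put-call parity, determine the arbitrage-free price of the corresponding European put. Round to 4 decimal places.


Put-call parity: C - P = S_0 * exp(-qT) - K * exp(-rT).
S_0 * exp(-qT) = 107.4900 * 0.98265224 = 105.62528881
K * exp(-rT) = 94.5000 * 0.98856587 = 93.41947493
P = C - S*exp(-qT) + K*exp(-rT)
P = 12.5905 - 105.62528881 + 93.41947493 = 0.3847

Answer: Put price = 0.3847


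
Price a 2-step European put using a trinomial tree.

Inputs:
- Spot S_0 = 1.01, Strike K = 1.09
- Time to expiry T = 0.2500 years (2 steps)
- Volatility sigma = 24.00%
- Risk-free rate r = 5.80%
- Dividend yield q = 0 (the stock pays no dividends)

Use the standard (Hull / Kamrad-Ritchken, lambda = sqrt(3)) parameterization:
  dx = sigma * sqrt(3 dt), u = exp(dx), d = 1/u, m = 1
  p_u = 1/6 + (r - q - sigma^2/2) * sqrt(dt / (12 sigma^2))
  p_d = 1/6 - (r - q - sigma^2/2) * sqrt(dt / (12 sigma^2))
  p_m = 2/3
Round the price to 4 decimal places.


Answer: Price = V(0,0) = 0.0915

Derivation:
dt = T/N = 0.125000; dx = sigma*sqrt(3*dt) = 0.146969
u = exp(dx) = 1.158319; d = 1/u = 0.863320
p_u = 0.179084, p_m = 0.666667, p_d = 0.154249
Discount per step: exp(-r*dt) = 0.992776
Stock lattice S(k, j) with j the centered position index:
  k=0: S(0,+0) = 1.0100
  k=1: S(1,-1) = 0.8720; S(1,+0) = 1.0100; S(1,+1) = 1.1699
  k=2: S(2,-2) = 0.7528; S(2,-1) = 0.8720; S(2,+0) = 1.0100; S(2,+1) = 1.1699; S(2,+2) = 1.3551
Terminal payoffs V(N, j) = max(K - S_T, 0):
  V(2,-2) = 0.337225; V(2,-1) = 0.218046; V(2,+0) = 0.080000; V(2,+1) = 0.000000; V(2,+2) = 0.000000
Backward induction: V(k, j) = exp(-r*dt) * [p_u * V(k+1, j+1) + p_m * V(k+1, j) + p_d * V(k+1, j-1)]
  V(1,-1) = exp(-r*dt) * [p_u*0.080000 + p_m*0.218046 + p_d*0.337225] = 0.210178
  V(1,+0) = exp(-r*dt) * [p_u*0.000000 + p_m*0.080000 + p_d*0.218046] = 0.086339
  V(1,+1) = exp(-r*dt) * [p_u*0.000000 + p_m*0.000000 + p_d*0.080000] = 0.012251
  V(0,+0) = exp(-r*dt) * [p_u*0.012251 + p_m*0.086339 + p_d*0.210178] = 0.091507


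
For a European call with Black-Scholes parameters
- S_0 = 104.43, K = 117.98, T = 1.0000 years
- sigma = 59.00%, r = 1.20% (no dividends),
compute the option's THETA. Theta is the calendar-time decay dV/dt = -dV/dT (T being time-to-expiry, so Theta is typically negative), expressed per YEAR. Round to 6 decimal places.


Answer: Theta = -12.658732

Derivation:
d1 = 0.1085624948; d2 = -0.4814375052
phi(d1) = 0.3965982637; exp(-qT) = 1.0000000000; exp(-rT) = 0.9880717129
Theta = -S*exp(-qT)*phi(d1)*sigma/(2*sqrt(T)) - r*K*exp(-rT)*N(d2) + q*S*exp(-qT)*N(d1)
N(d1) = 0.5432252451; N(d2) = 0.3151027931; sqrt(T) = 1.0000000000
Term 1 = -104.4300 * 1.0000000000 * 0.3965982637 * 0.5900 / (2 * 1.0000000000) = -12.2179432201
Term 2 = -0.0120 * 117.9800 * 0.9880717129 * 0.3151027931 = -0.4407886030
Term 3 = 0 (no dividend yield, q = 0)
Theta = -12.2179432201 + (-0.4407886030) + (0.0000000000) = -12.658732


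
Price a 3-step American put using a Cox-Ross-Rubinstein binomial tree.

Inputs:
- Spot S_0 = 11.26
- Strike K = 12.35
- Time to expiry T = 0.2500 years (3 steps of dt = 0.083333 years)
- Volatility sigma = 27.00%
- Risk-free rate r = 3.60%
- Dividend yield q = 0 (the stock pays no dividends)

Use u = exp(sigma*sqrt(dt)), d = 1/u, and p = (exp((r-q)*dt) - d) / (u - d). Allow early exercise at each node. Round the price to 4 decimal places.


dt = T/N = 0.083333
u = exp(sigma*sqrt(dt)) = 1.081060; d = 1/u = 0.925018
p = (exp((r-q)*dt) - d) / (u - d) = 0.499779
Discount per step: exp(-r*dt) = 0.997004
Stock lattice S(k, i) with i counting down-moves:
  k=0: S(0,0) = 11.2600
  k=1: S(1,0) = 12.1727; S(1,1) = 10.4157
  k=2: S(2,0) = 13.1595; S(2,1) = 11.2600; S(2,2) = 9.6347
  k=3: S(3,0) = 14.2262; S(3,1) = 12.1727; S(3,2) = 10.4157; S(3,3) = 8.9123
Terminal payoffs V(N, i) = max(K - S_T, 0):
  V(3,0) = 0.000000; V(3,1) = 0.177261; V(3,2) = 1.934299; V(3,3) = 3.437723
Backward induction: V(k, i) = exp(-r*dt) * [p * V(k+1, i) + (1-p) * V(k+1, i+1)]; then take max(V_cont, immediate exercise) for American.
  V(2,0) = exp(-r*dt) * [p*0.000000 + (1-p)*0.177261] = 0.088404; exercise = 0.000000; V(2,0) = max -> 0.088404
  V(2,1) = exp(-r*dt) * [p*0.177261 + (1-p)*1.934299] = 1.053006; exercise = 1.090000; V(2,1) = max -> 1.090000
  V(2,2) = exp(-r*dt) * [p*1.934299 + (1-p)*3.437723] = 2.678297; exercise = 2.715291; V(2,2) = max -> 2.715291
  V(1,0) = exp(-r*dt) * [p*0.088404 + (1-p)*1.090000] = 0.587658; exercise = 0.177261; V(1,0) = max -> 0.587658
  V(1,1) = exp(-r*dt) * [p*1.090000 + (1-p)*2.715291] = 1.897305; exercise = 1.934299; V(1,1) = max -> 1.934299
  V(0,0) = exp(-r*dt) * [p*0.587658 + (1-p)*1.934299] = 1.257499; exercise = 1.090000; V(0,0) = max -> 1.257499

Answer: Price = V(0,0) = 1.2575


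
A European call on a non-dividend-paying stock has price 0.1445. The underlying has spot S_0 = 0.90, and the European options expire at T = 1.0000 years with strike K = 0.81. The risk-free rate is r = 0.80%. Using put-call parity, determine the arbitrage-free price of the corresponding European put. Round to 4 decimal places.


Answer: Put price = 0.0480

Derivation:
Put-call parity: C - P = S_0 * exp(-qT) - K * exp(-rT).
S_0 * exp(-qT) = 0.9000 * 1.00000000 = 0.90000000
K * exp(-rT) = 0.8100 * 0.99203191 = 0.80354585
P = C - S*exp(-qT) + K*exp(-rT)
P = 0.1445 - 0.90000000 + 0.80354585 = 0.0480


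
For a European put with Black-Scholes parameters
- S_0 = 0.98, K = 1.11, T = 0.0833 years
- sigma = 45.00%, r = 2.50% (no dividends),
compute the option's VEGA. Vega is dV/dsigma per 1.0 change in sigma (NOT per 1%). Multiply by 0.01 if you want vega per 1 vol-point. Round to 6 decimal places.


Answer: Vega = 0.076740

Derivation:
d1 = -0.8781029071; d2 = -1.0079807343
phi(d1) = 0.2713160529; exp(-qT) = 1.0000000000; exp(-rT) = 0.9979196669
Vega = S * exp(-qT) * phi(d1) * sqrt(T) = 0.9800 * 1.0000000000 * 0.2713160529 * 0.2886173938 = 0.076740


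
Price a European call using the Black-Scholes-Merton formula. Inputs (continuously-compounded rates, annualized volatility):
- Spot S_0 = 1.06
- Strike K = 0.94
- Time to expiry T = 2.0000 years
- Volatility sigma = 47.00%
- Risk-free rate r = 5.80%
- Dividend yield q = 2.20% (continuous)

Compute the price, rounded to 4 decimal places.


d1 = (ln(S/K) + (r - q + 0.5*sigma^2) * T) / (sigma * sqrt(T)) = 0.62141794
d2 = d1 - sigma * sqrt(T) = -0.04326243
exp(-rT) = 0.89047522; exp(-qT) = 0.95695396
C = S_0 * exp(-qT) * N(d1) - K * exp(-rT) * N(d2)
N(d1) = 0.73283767; N(d2) = 0.48274617
C = 1.0600 * 0.95695396 * 0.73283767 - 0.9400 * 0.89047522 * 0.48274617 = 0.3393

Answer: Price = 0.3393


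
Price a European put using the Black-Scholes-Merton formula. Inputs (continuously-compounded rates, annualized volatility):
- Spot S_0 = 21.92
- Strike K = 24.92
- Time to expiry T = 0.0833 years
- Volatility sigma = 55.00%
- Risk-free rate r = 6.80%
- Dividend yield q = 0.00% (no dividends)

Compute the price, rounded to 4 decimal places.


d1 = (ln(S/K) + (r - q + 0.5*sigma^2) * T) / (sigma * sqrt(T)) = -0.69300748
d2 = d1 - sigma * sqrt(T) = -0.85174705
exp(-rT) = 0.99435161; exp(-qT) = 1.00000000
P = K * exp(-rT) * N(-d2) - S_0 * exp(-qT) * N(-d1)
N(-d1) = 0.75584757; N(-d2) = 0.80282275
P = 24.9200 * 0.99435161 * 0.80282275 - 21.9200 * 1.00000000 * 0.75584757 = 3.3252

Answer: Price = 3.3252


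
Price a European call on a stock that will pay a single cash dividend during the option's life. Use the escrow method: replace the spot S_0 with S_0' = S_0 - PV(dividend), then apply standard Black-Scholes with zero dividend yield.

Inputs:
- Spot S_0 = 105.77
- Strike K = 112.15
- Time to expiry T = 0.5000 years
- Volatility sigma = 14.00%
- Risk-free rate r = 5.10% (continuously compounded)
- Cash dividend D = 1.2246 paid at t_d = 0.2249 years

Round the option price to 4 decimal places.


PV(D) = D * exp(-r * t_d) = 1.2246 * 0.98859563 = 1.21063421
S_0' = S_0 - PV(D) = 105.7700 - 1.21063421 = 104.55936579
d1 = (ln(S_0'/K) + (r + sigma^2/2)*T) / (sigma*sqrt(T)) = -0.40085133
d2 = d1 - sigma*sqrt(T) = -0.49984628
exp(-rT) = 0.97482238
N(d1) = 0.34426479; N(d2) = 0.30859166
C = S_0' * N(d1) - K * exp(-rT) * N(d2) = 104.55936579 * 0.34426479 - 112.1500 * 0.97482238 * 0.30859166 = 2.2589

Answer: Price = 2.2589


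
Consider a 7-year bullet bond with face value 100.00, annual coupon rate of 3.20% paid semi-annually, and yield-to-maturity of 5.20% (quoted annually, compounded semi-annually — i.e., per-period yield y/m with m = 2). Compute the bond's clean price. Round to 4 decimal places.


Answer: Price = 88.3897

Derivation:
Coupon per period c = face * coupon_rate / m = 1.600000
Periods per year m = 2; per-period yield y/m = 0.026000
Number of cashflows N = 14
Cashflows (t years, CF_t, discount factor 1/(1+y/m)^(m*t), PV):
  t = 0.5000: CF_t = 1.600000, DF = 0.974659, PV = 1.559454
  t = 1.0000: CF_t = 1.600000, DF = 0.949960, PV = 1.519936
  t = 1.5000: CF_t = 1.600000, DF = 0.925887, PV = 1.481419
  t = 2.0000: CF_t = 1.600000, DF = 0.902424, PV = 1.443878
  t = 2.5000: CF_t = 1.600000, DF = 0.879555, PV = 1.407289
  t = 3.0000: CF_t = 1.600000, DF = 0.857266, PV = 1.371626
  t = 3.5000: CF_t = 1.600000, DF = 0.835542, PV = 1.336868
  t = 4.0000: CF_t = 1.600000, DF = 0.814369, PV = 1.302990
  t = 4.5000: CF_t = 1.600000, DF = 0.793732, PV = 1.269971
  t = 5.0000: CF_t = 1.600000, DF = 0.773618, PV = 1.237788
  t = 5.5000: CF_t = 1.600000, DF = 0.754013, PV = 1.206421
  t = 6.0000: CF_t = 1.600000, DF = 0.734906, PV = 1.175849
  t = 6.5000: CF_t = 1.600000, DF = 0.716282, PV = 1.146052
  t = 7.0000: CF_t = 101.600000, DF = 0.698131, PV = 70.930114
Price P = sum_t PV_t = 88.389655


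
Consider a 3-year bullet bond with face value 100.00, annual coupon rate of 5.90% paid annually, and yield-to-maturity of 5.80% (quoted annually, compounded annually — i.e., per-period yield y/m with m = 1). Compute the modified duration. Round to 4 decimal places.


Coupon per period c = face * coupon_rate / m = 5.900000
Periods per year m = 1; per-period yield y/m = 0.058000
Number of cashflows N = 3
Cashflows (t years, CF_t, discount factor 1/(1+y/m)^(m*t), PV):
  t = 1.0000: CF_t = 5.900000, DF = 0.945180, PV = 5.576560
  t = 2.0000: CF_t = 5.900000, DF = 0.893364, PV = 5.270850
  t = 3.0000: CF_t = 105.900000, DF = 0.844390, PV = 89.420884
Price P = sum_t PV_t = 100.268293
First compute Macaulay numerator sum_t t * PV_t:
  t * PV_t at t = 1.0000: 5.576560
  t * PV_t at t = 2.0000: 10.541700
  t * PV_t at t = 3.0000: 268.262651
Macaulay duration D = 284.380911 / 100.268293 = 2.836200
Modified duration = D / (1 + y/m) = 2.836200 / (1 + 0.058000) = 2.680718

Answer: Modified duration = 2.6807


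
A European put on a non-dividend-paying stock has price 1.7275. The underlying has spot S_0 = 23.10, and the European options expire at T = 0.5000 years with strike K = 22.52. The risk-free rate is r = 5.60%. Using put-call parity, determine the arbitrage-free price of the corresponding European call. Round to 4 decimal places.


Put-call parity: C - P = S_0 * exp(-qT) - K * exp(-rT).
S_0 * exp(-qT) = 23.1000 * 1.00000000 = 23.10000000
K * exp(-rT) = 22.5200 * 0.97238837 = 21.89818602
C = P + S*exp(-qT) - K*exp(-rT)
C = 1.7275 + 23.10000000 - 21.89818602 = 2.9293

Answer: Call price = 2.9293


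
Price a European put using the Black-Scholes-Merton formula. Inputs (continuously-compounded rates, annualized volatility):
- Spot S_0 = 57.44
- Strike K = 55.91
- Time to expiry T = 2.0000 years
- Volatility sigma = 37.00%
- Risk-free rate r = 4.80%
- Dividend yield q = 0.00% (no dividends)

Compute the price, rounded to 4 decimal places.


d1 = (ln(S/K) + (r - q + 0.5*sigma^2) * T) / (sigma * sqrt(T)) = 0.49669028
d2 = d1 - sigma * sqrt(T) = -0.02656874
exp(-rT) = 0.90846402; exp(-qT) = 1.00000000
P = K * exp(-rT) * N(-d2) - S_0 * exp(-qT) * N(-d1)
N(-d1) = 0.30970374; N(-d2) = 0.51059814
P = 55.9100 * 0.90846402 * 0.51059814 - 57.4400 * 1.00000000 * 0.30970374 = 8.1450

Answer: Price = 8.1450


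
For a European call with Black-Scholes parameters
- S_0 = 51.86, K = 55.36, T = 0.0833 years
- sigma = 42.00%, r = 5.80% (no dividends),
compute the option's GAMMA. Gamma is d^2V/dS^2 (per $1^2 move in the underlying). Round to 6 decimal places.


d1 = -0.4383053593; d2 = -0.5595246646
phi(d1) = 0.3624044857; exp(-qT) = 1.0000000000; exp(-rT) = 0.9951802524
Gamma = exp(-qT) * phi(d1) / (S * sigma * sqrt(T)) = 1.0000000000 * 0.3624044857 / (51.8600 * 0.4200 * 0.2886173938) = 0.057649

Answer: Gamma = 0.057649


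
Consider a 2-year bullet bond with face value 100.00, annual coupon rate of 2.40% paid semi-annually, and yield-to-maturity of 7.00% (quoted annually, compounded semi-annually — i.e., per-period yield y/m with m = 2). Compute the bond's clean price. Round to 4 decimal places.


Answer: Price = 91.5519

Derivation:
Coupon per period c = face * coupon_rate / m = 1.200000
Periods per year m = 2; per-period yield y/m = 0.035000
Number of cashflows N = 4
Cashflows (t years, CF_t, discount factor 1/(1+y/m)^(m*t), PV):
  t = 0.5000: CF_t = 1.200000, DF = 0.966184, PV = 1.159420
  t = 1.0000: CF_t = 1.200000, DF = 0.933511, PV = 1.120213
  t = 1.5000: CF_t = 1.200000, DF = 0.901943, PV = 1.082331
  t = 2.0000: CF_t = 101.200000, DF = 0.871442, PV = 88.189953
Price P = sum_t PV_t = 91.551918


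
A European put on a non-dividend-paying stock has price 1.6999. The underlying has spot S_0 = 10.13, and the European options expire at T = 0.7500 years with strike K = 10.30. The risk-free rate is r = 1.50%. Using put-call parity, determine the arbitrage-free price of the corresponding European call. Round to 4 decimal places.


Answer: Call price = 1.6451

Derivation:
Put-call parity: C - P = S_0 * exp(-qT) - K * exp(-rT).
S_0 * exp(-qT) = 10.1300 * 1.00000000 = 10.13000000
K * exp(-rT) = 10.3000 * 0.98881304 = 10.18477436
C = P + S*exp(-qT) - K*exp(-rT)
C = 1.6999 + 10.13000000 - 10.18477436 = 1.6451


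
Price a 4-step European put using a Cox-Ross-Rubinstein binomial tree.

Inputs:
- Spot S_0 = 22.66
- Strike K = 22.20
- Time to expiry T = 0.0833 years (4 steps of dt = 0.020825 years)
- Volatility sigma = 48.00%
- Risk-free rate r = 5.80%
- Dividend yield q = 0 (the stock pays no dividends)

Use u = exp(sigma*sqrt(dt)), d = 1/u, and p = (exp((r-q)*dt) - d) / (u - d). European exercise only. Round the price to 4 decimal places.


dt = T/N = 0.020825
u = exp(sigma*sqrt(dt)) = 1.071724; d = 1/u = 0.933076
p = (exp((r-q)*dt) - d) / (u - d) = 0.491407
Discount per step: exp(-r*dt) = 0.998793
Stock lattice S(k, i) with i counting down-moves:
  k=0: S(0,0) = 22.6600
  k=1: S(1,0) = 24.2853; S(1,1) = 21.1435
  k=2: S(2,0) = 26.0271; S(2,1) = 22.6600; S(2,2) = 19.7285
  k=3: S(3,0) = 27.8938; S(3,1) = 24.2853; S(3,2) = 21.1435; S(3,3) = 18.4082
  k=4: S(4,0) = 29.8945; S(4,1) = 26.0271; S(4,2) = 22.6600; S(4,3) = 19.7285; S(4,4) = 17.1763
Terminal payoffs V(N, i) = max(K - S_T, 0):
  V(4,0) = 0.000000; V(4,1) = 0.000000; V(4,2) = 0.000000; V(4,3) = 2.471488; V(4,4) = 5.023734
Backward induction: V(k, i) = exp(-r*dt) * [p * V(k+1, i) + (1-p) * V(k+1, i+1)].
  V(3,0) = exp(-r*dt) * [p*0.000000 + (1-p)*0.000000] = 0.000000
  V(3,1) = exp(-r*dt) * [p*0.000000 + (1-p)*0.000000] = 0.000000
  V(3,2) = exp(-r*dt) * [p*0.000000 + (1-p)*2.471488] = 1.255465
  V(3,3) = exp(-r*dt) * [p*2.471488 + (1-p)*5.023734] = 3.764992
  V(2,0) = exp(-r*dt) * [p*0.000000 + (1-p)*0.000000] = 0.000000
  V(2,1) = exp(-r*dt) * [p*0.000000 + (1-p)*1.255465] = 0.637750
  V(2,2) = exp(-r*dt) * [p*1.255465 + (1-p)*3.764992] = 2.528737
  V(1,0) = exp(-r*dt) * [p*0.000000 + (1-p)*0.637750] = 0.323964
  V(1,1) = exp(-r*dt) * [p*0.637750 + (1-p)*2.528737] = 1.597562
  V(0,0) = exp(-r*dt) * [p*0.323964 + (1-p)*1.597562] = 0.970534

Answer: Price = V(0,0) = 0.9705


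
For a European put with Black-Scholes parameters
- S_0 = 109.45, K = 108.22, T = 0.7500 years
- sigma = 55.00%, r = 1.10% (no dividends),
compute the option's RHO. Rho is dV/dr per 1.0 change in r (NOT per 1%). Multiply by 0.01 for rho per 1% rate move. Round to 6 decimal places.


d1 = 0.2792047673; d2 = -0.1971092047
phi(d1) = 0.3836915961; exp(-qT) = 1.0000000000; exp(-rT) = 0.9917839379
N(-d2) = 0.5781289598
Rho = -K*T*exp(-rT)*N(-d2) = -108.2200 * 0.7500 * 0.9917839379 * 0.5781289598 = -46.538308

Answer: Rho = -46.538308


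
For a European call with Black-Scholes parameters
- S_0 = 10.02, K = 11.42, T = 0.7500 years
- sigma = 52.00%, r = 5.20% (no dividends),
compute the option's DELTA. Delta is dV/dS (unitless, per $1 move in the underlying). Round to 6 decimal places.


Answer: Delta = 0.508519

Derivation:
d1 = 0.0213550571; d2 = -0.4289781528
phi(d1) = 0.3988513243; exp(-qT) = 1.0000000000; exp(-rT) = 0.9617507091
N(d1) = 0.5085187877
Delta = exp(-qT) * N(d1) = 1.0000000000 * 0.5085187877 = 0.508519


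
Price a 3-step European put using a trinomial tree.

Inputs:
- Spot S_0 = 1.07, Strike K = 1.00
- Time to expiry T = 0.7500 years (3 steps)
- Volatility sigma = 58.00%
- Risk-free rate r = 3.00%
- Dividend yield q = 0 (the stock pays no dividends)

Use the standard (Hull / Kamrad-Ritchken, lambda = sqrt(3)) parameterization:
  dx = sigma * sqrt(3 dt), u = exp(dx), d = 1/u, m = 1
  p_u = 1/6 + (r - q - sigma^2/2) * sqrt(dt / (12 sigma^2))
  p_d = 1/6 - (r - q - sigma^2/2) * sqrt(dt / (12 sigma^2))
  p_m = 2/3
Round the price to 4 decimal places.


dt = T/N = 0.250000; dx = sigma*sqrt(3*dt) = 0.502295
u = exp(dx) = 1.652509; d = 1/u = 0.605140
p_u = 0.132275, p_m = 0.666667, p_d = 0.201059
Discount per step: exp(-r*dt) = 0.992528
Stock lattice S(k, j) with j the centered position index:
  k=0: S(0,+0) = 1.0700
  k=1: S(1,-1) = 0.6475; S(1,+0) = 1.0700; S(1,+1) = 1.7682
  k=2: S(2,-2) = 0.3918; S(2,-1) = 0.6475; S(2,+0) = 1.0700; S(2,+1) = 1.7682; S(2,+2) = 2.9219
  k=3: S(3,-3) = 0.2371; S(3,-2) = 0.3918; S(3,-1) = 0.6475; S(3,+0) = 1.0700; S(3,+1) = 1.7682; S(3,+2) = 2.9219; S(3,+3) = 4.8285
Terminal payoffs V(N, j) = max(K - S_T, 0):
  V(3,-3) = 0.762889; V(3,-2) = 0.608171; V(3,-1) = 0.352500; V(3,+0) = 0.000000; V(3,+1) = 0.000000; V(3,+2) = 0.000000; V(3,+3) = 0.000000
Backward induction: V(k, j) = exp(-r*dt) * [p_u * V(k+1, j+1) + p_m * V(k+1, j) + p_d * V(k+1, j-1)]
  V(2,-2) = exp(-r*dt) * [p_u*0.352500 + p_m*0.608171 + p_d*0.762889] = 0.600936
  V(2,-1) = exp(-r*dt) * [p_u*0.000000 + p_m*0.352500 + p_d*0.608171] = 0.354608
  V(2,+0) = exp(-r*dt) * [p_u*0.000000 + p_m*0.000000 + p_d*0.352500] = 0.070344
  V(2,+1) = exp(-r*dt) * [p_u*0.000000 + p_m*0.000000 + p_d*0.000000] = 0.000000
  V(2,+2) = exp(-r*dt) * [p_u*0.000000 + p_m*0.000000 + p_d*0.000000] = 0.000000
  V(1,-1) = exp(-r*dt) * [p_u*0.070344 + p_m*0.354608 + p_d*0.600936] = 0.363795
  V(1,+0) = exp(-r*dt) * [p_u*0.000000 + p_m*0.070344 + p_d*0.354608] = 0.117310
  V(1,+1) = exp(-r*dt) * [p_u*0.000000 + p_m*0.000000 + p_d*0.070344] = 0.014038
  V(0,+0) = exp(-r*dt) * [p_u*0.014038 + p_m*0.117310 + p_d*0.363795] = 0.152063

Answer: Price = V(0,0) = 0.1521
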